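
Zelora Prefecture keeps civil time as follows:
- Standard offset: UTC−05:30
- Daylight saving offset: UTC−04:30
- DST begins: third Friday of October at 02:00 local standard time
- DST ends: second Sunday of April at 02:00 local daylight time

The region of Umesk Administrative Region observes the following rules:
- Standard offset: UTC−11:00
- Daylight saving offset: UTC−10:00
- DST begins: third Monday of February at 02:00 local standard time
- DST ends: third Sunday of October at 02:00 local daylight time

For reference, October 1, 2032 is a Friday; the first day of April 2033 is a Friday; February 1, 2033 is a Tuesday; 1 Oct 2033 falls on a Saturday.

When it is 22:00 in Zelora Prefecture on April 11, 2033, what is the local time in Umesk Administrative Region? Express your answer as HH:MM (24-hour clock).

17:30

1 October 2032 is a Friday, so the first Friday is October 1 and the third is October 15.
1 April 2033 is a Friday, so the first Sunday is April 3 and the second is April 10.
April 11, 2033 is outside the daylight-saving period (15 October 2032 – 10 April 2033), so Zelora Prefecture is on standard time, UTC−05:30.
22:00 Zelora Prefecture + 5h30m = 03:30 UTC (rolling into the next day, 12 April 2033).
1 February 2033 is a Tuesday, so the first Monday is February 7 and the third is February 21.
1 October 2033 is a Saturday, so the first Sunday is October 2 and the third is October 16.
At the standard offset (UTC−11:00), 03:30 UTC − 11h = 16:30 Umesk Administrative Region standard time (rolling into the previous day, 11 April 2033).
The standard-time date in Umesk Administrative Region, April 11, 2033, lies within the daylight-saving period (21 February – 16 October), so Umesk Administrative Region is on daylight time, UTC−10:00.
03:30 UTC − 10h = 17:30 Umesk Administrative Region (rolling into the previous day, 11 April 2033).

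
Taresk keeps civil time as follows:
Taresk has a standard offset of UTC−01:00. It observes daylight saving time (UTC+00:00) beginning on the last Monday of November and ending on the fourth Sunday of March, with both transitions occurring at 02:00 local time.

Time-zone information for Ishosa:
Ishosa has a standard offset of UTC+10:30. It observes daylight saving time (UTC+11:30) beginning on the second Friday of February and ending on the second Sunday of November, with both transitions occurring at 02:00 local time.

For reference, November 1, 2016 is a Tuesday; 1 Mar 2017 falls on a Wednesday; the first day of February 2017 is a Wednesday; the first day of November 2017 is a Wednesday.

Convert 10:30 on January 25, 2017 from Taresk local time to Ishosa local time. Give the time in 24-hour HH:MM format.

21:00

1 November 2016 is a Tuesday, so Mondays fall on 7, 14, 21, 28; the last is November 28.
1 March 2017 is a Wednesday, so the first Sunday is March 5 and the fourth is March 26.
January 25, 2017 falls between 28 November 2016 and 26 March 2017, so daylight saving is in effect and Taresk is at UTC+00:00.
10:30 Taresk − 0h = 10:30 UTC.
1 February 2017 is a Wednesday, so the first Friday is February 3 and the second is February 10.
1 November 2017 is a Wednesday, so the first Sunday is November 5 and the second is November 12.
At the standard offset (UTC+10:30), 10:30 UTC + 10h30m = 21:00 Ishosa standard time.
Daylight saving runs 10 February – 12 November; the standard-time date in Ishosa, January 25, 2017, is outside that window, so Ishosa is on standard time at UTC+10:30.
10:30 UTC + 10h30m = 21:00 Ishosa.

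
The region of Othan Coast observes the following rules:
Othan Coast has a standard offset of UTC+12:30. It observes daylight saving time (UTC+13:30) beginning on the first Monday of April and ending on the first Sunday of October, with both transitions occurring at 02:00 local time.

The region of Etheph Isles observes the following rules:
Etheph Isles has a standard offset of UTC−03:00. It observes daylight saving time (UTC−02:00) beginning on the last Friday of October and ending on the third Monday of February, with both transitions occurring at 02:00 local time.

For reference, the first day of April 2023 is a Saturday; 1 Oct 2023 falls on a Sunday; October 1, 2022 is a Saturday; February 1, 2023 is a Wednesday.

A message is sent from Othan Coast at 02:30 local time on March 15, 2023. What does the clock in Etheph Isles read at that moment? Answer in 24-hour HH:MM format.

1 April 2023 is a Saturday, so the first Monday is April 3.
1 October 2023 is a Sunday, so the first Sunday is October 1.
March 15, 2023 does not fall between 3 April and 1 October, so daylight saving is not in effect and Othan Coast is at UTC+12:30.
02:30 Othan Coast − 12h30m = 14:00 UTC (rolling into the previous day, 14 March 2023).
1 October 2022 is a Saturday, so Fridays fall on 7, 14, 21, 28; the last is October 28.
1 February 2023 is a Wednesday, so the first Monday is February 6 and the third is February 20.
At the standard offset (UTC−03:00), 14:00 UTC − 3h = 11:00 Etheph Isles standard time.
Daylight saving runs 28 October 2022 – 20 February 2023; the standard-time date in Etheph Isles, March 14, 2023, is outside that window, so Etheph Isles is on standard time at UTC−03:00.
14:00 UTC − 3h = 11:00 Etheph Isles.

11:00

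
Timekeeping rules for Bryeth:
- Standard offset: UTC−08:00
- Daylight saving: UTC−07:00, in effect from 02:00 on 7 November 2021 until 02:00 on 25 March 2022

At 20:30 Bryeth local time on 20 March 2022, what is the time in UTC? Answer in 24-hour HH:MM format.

03:30

20 March 2022 falls between 7 November 2021 and 25 March 2022, so daylight saving is in effect and Bryeth is at UTC−07:00.
20:30 local + 7h = 03:30 UTC (rolling into the next day, 21 March 2022).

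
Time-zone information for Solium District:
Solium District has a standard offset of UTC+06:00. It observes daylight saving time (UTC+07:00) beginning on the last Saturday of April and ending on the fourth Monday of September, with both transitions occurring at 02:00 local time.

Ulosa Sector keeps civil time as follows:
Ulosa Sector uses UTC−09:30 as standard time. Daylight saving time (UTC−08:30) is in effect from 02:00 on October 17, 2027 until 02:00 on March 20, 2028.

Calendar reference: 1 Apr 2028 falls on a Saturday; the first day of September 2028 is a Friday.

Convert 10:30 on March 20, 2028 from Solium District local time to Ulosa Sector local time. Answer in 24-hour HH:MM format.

20:00

1 April 2028 is a Saturday, so Saturdays fall on 1, 8, 15, 22, 29; the last is April 29.
1 September 2028 is a Friday, so the first Monday is September 4 and the fourth is September 25.
Daylight saving runs 29 April – 25 September; March 20, 2028 is outside that window, so Solium District is on standard time at UTC+06:00.
10:30 Solium District − 6h = 04:30 UTC.
At the standard offset (UTC−09:30), 04:30 UTC − 9h30m = 19:00 Ulosa Sector standard time (rolling into the previous day, 19 March 2028).
Daylight saving runs 17 October 2027 – 20 March 2028; the standard-time date in Ulosa Sector, March 19, 2028, is inside that window, so Ulosa Sector is at UTC−08:30.
04:30 UTC − 8h30m = 20:00 Ulosa Sector (rolling into the previous day, 19 March 2028).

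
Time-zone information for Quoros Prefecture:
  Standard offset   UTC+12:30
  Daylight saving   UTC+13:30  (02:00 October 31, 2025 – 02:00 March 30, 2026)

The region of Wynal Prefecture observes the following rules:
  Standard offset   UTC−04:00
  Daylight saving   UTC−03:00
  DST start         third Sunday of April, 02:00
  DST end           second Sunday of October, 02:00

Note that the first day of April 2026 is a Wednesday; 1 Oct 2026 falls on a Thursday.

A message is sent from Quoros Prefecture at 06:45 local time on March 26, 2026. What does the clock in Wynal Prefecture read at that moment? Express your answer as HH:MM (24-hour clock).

13:15

Daylight saving runs 31 October 2025 – 30 March 2026; March 26, 2026 is inside that window, so Quoros Prefecture is at UTC+13:30.
06:45 Quoros Prefecture − 13h30m = 17:15 UTC (rolling into the previous day, 25 March 2026).
1 April 2026 is a Wednesday, so the first Sunday is April 5 and the third is April 19.
1 October 2026 is a Thursday, so the first Sunday is October 4 and the second is October 11.
At the standard offset (UTC−04:00), 17:15 UTC − 4h = 13:15 Wynal Prefecture standard time.
The standard-time date in Wynal Prefecture, March 25, 2026, is outside the daylight-saving period (19 April – 11 October), so Wynal Prefecture is on standard time, UTC−04:00.
17:15 UTC − 4h = 13:15 Wynal Prefecture.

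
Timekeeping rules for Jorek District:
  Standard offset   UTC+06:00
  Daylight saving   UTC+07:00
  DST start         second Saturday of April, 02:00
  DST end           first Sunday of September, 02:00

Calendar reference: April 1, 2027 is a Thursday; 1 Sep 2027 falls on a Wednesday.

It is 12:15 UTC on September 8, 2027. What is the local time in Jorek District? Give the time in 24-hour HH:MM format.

1 April 2027 is a Thursday, so the first Saturday is April 3 and the second is April 10.
1 September 2027 is a Wednesday, so the first Sunday is September 5.
At the standard offset (UTC+06:00), 12:15 UTC + 6h = 18:15 Jorek District standard time.
The standard-time date in Jorek District, September 8, 2027, does not fall between 10 April and 5 September, so daylight saving is not in effect and Jorek District is at UTC+06:00.
12:15 UTC + 6h = 18:15 local.

18:15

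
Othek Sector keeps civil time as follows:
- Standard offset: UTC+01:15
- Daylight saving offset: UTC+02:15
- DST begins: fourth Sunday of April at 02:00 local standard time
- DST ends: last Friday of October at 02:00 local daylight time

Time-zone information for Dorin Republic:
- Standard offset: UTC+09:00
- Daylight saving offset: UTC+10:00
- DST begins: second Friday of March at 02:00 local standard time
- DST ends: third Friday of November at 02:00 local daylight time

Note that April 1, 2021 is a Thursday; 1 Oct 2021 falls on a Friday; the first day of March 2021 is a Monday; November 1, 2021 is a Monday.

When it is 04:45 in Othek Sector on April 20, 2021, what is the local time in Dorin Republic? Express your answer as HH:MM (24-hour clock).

13:30

1 April 2021 is a Thursday, so the first Sunday is April 4 and the fourth is April 25.
1 October 2021 is a Friday, so Fridays fall on 1, 8, 15, 22, 29; the last is October 29.
Daylight saving runs 25 April – 29 October; April 20, 2021 is outside that window, so Othek Sector is on standard time at UTC+01:15.
04:45 Othek Sector − 1h15m = 03:30 UTC.
1 March 2021 is a Monday, so the first Friday is March 5 and the second is March 12.
1 November 2021 is a Monday, so the first Friday is November 5 and the third is November 19.
At the standard offset (UTC+09:00), 03:30 UTC + 9h = 12:30 Dorin Republic standard time.
Daylight saving runs 12 March – 19 November; the standard-time date in Dorin Republic, April 20, 2021, is inside that window, so Dorin Republic is at UTC+10:00.
03:30 UTC + 10h = 13:30 Dorin Republic.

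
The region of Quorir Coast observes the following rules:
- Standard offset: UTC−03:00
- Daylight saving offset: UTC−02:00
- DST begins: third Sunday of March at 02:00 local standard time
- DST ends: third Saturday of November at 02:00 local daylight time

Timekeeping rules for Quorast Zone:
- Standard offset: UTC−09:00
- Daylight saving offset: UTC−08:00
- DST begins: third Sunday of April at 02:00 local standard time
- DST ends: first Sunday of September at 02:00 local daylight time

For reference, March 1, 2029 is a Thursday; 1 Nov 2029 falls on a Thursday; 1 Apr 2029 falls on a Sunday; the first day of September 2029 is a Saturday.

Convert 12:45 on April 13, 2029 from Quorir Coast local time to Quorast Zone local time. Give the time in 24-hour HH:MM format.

1 March 2029 is a Thursday, so the first Sunday is March 4 and the third is March 18.
1 November 2029 is a Thursday, so the first Saturday is November 3 and the third is November 17.
April 13, 2029 falls between 18 March and 17 November, so daylight saving is in effect and Quorir Coast is at UTC−02:00.
12:45 Quorir Coast + 2h = 14:45 UTC.
1 April 2029 is a Sunday, so the first Sunday is April 1 and the third is April 15.
1 September 2029 is a Saturday, so the first Sunday is September 2.
At the standard offset (UTC−09:00), 14:45 UTC − 9h = 05:45 Quorast Zone standard time.
The standard-time date in Quorast Zone, April 13, 2029, is outside the daylight-saving period (15 April – 2 September), so Quorast Zone is on standard time, UTC−09:00.
14:45 UTC − 9h = 05:45 Quorast Zone.

05:45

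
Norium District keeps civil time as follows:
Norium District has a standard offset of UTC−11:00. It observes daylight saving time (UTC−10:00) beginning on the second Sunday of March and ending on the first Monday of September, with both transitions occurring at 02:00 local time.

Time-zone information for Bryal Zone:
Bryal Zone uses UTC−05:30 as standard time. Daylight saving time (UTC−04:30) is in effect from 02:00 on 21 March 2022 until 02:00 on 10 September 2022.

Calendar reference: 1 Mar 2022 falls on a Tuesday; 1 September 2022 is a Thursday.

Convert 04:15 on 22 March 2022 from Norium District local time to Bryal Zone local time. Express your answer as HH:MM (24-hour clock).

09:45

1 March 2022 is a Tuesday, so the first Sunday is March 6 and the second is March 13.
1 September 2022 is a Thursday, so the first Monday is September 5.
22 March 2022 lies within the daylight-saving period (13 March – 5 September), so Norium District is on daylight time, UTC−10:00.
04:15 Norium District + 10h = 14:15 UTC.
At the standard offset (UTC−05:30), 14:15 UTC − 5h30m = 08:45 Bryal Zone standard time.
Daylight saving runs 21 March – 10 September; the standard-time date in Bryal Zone, 22 March 2022, is inside that window, so Bryal Zone is at UTC−04:30.
14:15 UTC − 4h30m = 09:45 Bryal Zone.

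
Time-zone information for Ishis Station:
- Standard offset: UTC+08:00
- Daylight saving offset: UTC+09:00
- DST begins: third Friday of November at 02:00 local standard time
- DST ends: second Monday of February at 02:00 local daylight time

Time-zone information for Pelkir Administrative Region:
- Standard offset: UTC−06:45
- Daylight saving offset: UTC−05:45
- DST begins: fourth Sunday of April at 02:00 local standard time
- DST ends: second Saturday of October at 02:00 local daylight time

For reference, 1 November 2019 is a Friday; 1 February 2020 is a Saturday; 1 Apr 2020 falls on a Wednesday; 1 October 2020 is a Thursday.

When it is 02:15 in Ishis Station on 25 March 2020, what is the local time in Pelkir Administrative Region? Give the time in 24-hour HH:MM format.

11:30

1 November 2019 is a Friday, so the first Friday is November 1 and the third is November 15.
1 February 2020 is a Saturday, so the first Monday is February 3 and the second is February 10.
Daylight saving runs 15 November 2019 – 10 February 2020; 25 March 2020 is outside that window, so Ishis Station is on standard time at UTC+08:00.
02:15 Ishis Station − 8h = 18:15 UTC (rolling into the previous day, 24 March 2020).
1 April 2020 is a Wednesday, so the first Sunday is April 5 and the fourth is April 26.
1 October 2020 is a Thursday, so the first Saturday is October 3 and the second is October 10.
At the standard offset (UTC−06:45), 18:15 UTC − 6h45m = 11:30 Pelkir Administrative Region standard time.
The standard-time date in Pelkir Administrative Region, 24 March 2020, does not fall between 26 April and 10 October, so daylight saving is not in effect and Pelkir Administrative Region is at UTC−06:45.
18:15 UTC − 6h45m = 11:30 Pelkir Administrative Region.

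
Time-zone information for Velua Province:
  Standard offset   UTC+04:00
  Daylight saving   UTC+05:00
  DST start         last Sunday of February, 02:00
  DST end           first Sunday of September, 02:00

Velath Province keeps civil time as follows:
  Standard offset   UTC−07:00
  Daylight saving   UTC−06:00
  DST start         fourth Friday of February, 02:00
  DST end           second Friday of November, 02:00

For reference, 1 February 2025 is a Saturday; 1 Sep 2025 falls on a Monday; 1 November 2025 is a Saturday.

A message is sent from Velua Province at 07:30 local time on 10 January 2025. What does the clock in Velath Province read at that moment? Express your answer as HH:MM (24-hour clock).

1 February 2025 is a Saturday, so Sundays fall on 2, 9, 16, 23; the last is February 23.
1 September 2025 is a Monday, so the first Sunday is September 7.
Daylight saving runs 23 February – 7 September; 10 January 2025 is outside that window, so Velua Province is on standard time at UTC+04:00.
07:30 Velua Province − 4h = 03:30 UTC.
1 February 2025 is a Saturday, so the first Friday is February 7 and the fourth is February 28.
1 November 2025 is a Saturday, so the first Friday is November 7 and the second is November 14.
At the standard offset (UTC−07:00), 03:30 UTC − 7h = 20:30 Velath Province standard time (rolling into the previous day, 9 January 2025).
Daylight saving runs 28 February – 14 November; the standard-time date in Velath Province, 9 January 2025, is outside that window, so Velath Province is on standard time at UTC−07:00.
03:30 UTC − 7h = 20:30 Velath Province (rolling into the previous day, 9 January 2025).

20:30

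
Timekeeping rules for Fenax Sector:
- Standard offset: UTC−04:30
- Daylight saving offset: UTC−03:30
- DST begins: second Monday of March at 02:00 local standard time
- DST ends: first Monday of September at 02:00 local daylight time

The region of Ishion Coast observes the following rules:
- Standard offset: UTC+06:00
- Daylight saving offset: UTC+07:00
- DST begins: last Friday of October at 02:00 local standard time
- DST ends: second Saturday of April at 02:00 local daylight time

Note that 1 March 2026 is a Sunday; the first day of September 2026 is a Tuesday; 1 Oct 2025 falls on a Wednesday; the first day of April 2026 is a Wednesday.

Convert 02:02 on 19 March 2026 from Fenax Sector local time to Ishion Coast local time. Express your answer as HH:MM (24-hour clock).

1 March 2026 is a Sunday, so the first Monday is March 2 and the second is March 9.
1 September 2026 is a Tuesday, so the first Monday is September 7.
19 March 2026 falls between 9 March and 7 September, so daylight saving is in effect and Fenax Sector is at UTC−03:30.
02:02 Fenax Sector + 3h30m = 05:32 UTC.
1 October 2025 is a Wednesday, so Fridays fall on 3, 10, 17, 24, 31; the last is October 31.
1 April 2026 is a Wednesday, so the first Saturday is April 4 and the second is April 11.
At the standard offset (UTC+06:00), 05:32 UTC + 6h = 11:32 Ishion Coast standard time.
The standard-time date in Ishion Coast, 19 March 2026, lies within the daylight-saving period (31 October 2025 – 11 April 2026), so Ishion Coast is on daylight time, UTC+07:00.
05:32 UTC + 7h = 12:32 Ishion Coast.

12:32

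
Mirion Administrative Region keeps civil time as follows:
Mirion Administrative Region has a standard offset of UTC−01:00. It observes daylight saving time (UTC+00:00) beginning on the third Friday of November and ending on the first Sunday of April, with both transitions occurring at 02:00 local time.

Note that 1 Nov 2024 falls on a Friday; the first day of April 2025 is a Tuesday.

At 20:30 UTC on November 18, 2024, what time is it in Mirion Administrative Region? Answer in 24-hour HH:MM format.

20:30

1 November 2024 is a Friday, so the first Friday is November 1 and the third is November 15.
1 April 2025 is a Tuesday, so the first Sunday is April 6.
At the standard offset (UTC−01:00), 20:30 UTC − 1h = 19:30 Mirion Administrative Region standard time.
Daylight saving runs 15 November 2024 – 6 April 2025; the standard-time date in Mirion Administrative Region, November 18, 2024, is inside that window, so Mirion Administrative Region is at UTC+00:00.
20:30 UTC + 0h = 20:30 local.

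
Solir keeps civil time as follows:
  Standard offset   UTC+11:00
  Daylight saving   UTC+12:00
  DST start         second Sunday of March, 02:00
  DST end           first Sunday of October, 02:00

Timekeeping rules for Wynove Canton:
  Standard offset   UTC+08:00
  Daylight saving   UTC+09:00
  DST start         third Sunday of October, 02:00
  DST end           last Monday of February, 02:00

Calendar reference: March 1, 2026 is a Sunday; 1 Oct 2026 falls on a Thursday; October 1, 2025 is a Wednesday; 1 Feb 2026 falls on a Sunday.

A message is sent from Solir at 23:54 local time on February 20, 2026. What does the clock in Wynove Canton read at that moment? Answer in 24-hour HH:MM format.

21:54

1 March 2026 is a Sunday, so the first Sunday is March 1 and the second is March 8.
1 October 2026 is a Thursday, so the first Sunday is October 4.
February 20, 2026 is outside the daylight-saving period (8 March – 4 October), so Solir is on standard time, UTC+11:00.
23:54 Solir − 11h = 12:54 UTC.
1 October 2025 is a Wednesday, so the first Sunday is October 5 and the third is October 19.
1 February 2026 is a Sunday, so Mondays fall on 2, 9, 16, 23; the last is February 23.
At the standard offset (UTC+08:00), 12:54 UTC + 8h = 20:54 Wynove Canton standard time.
Daylight saving runs 19 October 2025 – 23 February 2026; the standard-time date in Wynove Canton, February 20, 2026, is inside that window, so Wynove Canton is at UTC+09:00.
12:54 UTC + 9h = 21:54 Wynove Canton.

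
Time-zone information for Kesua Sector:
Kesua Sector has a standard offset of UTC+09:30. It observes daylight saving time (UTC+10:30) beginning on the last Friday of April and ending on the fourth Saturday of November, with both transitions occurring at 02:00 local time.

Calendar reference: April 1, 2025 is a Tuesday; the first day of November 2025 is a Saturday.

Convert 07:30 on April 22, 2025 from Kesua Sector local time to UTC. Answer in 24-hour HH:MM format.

22:00

1 April 2025 is a Tuesday, so Fridays fall on 4, 11, 18, 25; the last is April 25.
1 November 2025 is a Saturday, so the first Saturday is November 1 and the fourth is November 22.
Daylight saving runs 25 April – 22 November; April 22, 2025 is outside that window, so Kesua Sector is on standard time at UTC+09:30.
07:30 local − 9h30m = 22:00 UTC (rolling into the previous day, 21 April 2025).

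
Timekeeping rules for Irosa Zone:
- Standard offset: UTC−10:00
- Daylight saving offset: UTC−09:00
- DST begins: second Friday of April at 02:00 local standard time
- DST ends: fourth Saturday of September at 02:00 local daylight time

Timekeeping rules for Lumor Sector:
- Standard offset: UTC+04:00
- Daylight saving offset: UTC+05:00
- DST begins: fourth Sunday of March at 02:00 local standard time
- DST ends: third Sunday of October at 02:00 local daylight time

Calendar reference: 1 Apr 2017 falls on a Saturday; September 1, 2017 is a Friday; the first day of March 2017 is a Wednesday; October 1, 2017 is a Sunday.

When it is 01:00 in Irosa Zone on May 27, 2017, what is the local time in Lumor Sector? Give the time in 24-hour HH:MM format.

15:00

1 April 2017 is a Saturday, so the first Friday is April 7 and the second is April 14.
1 September 2017 is a Friday, so the first Saturday is September 2 and the fourth is September 23.
Daylight saving runs 14 April – 23 September; May 27, 2017 is inside that window, so Irosa Zone is at UTC−09:00.
01:00 Irosa Zone + 9h = 10:00 UTC.
1 March 2017 is a Wednesday, so the first Sunday is March 5 and the fourth is March 26.
1 October 2017 is a Sunday, so the first Sunday is October 1 and the third is October 15.
At the standard offset (UTC+04:00), 10:00 UTC + 4h = 14:00 Lumor Sector standard time.
The standard-time date in Lumor Sector, May 27, 2017, falls between 26 March and 15 October, so daylight saving is in effect and Lumor Sector is at UTC+05:00.
10:00 UTC + 5h = 15:00 Lumor Sector.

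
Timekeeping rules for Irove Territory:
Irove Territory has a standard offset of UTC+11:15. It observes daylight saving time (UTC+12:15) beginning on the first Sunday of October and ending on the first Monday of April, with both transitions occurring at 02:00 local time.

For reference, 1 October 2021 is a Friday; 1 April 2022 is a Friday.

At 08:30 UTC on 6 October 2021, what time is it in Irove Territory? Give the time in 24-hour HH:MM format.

1 October 2021 is a Friday, so the first Sunday is October 3.
1 April 2022 is a Friday, so the first Monday is April 4.
At the standard offset (UTC+11:15), 08:30 UTC + 11h15m = 19:45 Irove Territory standard time.
The standard-time date in Irove Territory, 6 October 2021, falls between 3 October 2021 and 4 April 2022, so daylight saving is in effect and Irove Territory is at UTC+12:15.
08:30 UTC + 12h15m = 20:45 local.

20:45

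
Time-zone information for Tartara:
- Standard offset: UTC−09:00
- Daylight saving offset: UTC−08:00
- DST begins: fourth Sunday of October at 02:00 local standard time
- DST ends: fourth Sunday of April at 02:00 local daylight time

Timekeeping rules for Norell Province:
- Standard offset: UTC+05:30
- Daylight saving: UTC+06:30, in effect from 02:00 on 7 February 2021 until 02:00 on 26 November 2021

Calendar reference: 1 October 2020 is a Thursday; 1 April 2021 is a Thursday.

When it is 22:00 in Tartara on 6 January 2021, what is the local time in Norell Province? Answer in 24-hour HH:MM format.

1 October 2020 is a Thursday, so the first Sunday is October 4 and the fourth is October 25.
1 April 2021 is a Thursday, so the first Sunday is April 4 and the fourth is April 25.
6 January 2021 falls between 25 October 2020 and 25 April 2021, so daylight saving is in effect and Tartara is at UTC−08:00.
22:00 Tartara + 8h = 06:00 UTC (rolling into the next day, 7 January 2021).
At the standard offset (UTC+05:30), 06:00 UTC + 5h30m = 11:30 Norell Province standard time.
The standard-time date in Norell Province, 7 January 2021, is outside the daylight-saving period (7 February – 26 November), so Norell Province is on standard time, UTC+05:30.
06:00 UTC + 5h30m = 11:30 Norell Province.

11:30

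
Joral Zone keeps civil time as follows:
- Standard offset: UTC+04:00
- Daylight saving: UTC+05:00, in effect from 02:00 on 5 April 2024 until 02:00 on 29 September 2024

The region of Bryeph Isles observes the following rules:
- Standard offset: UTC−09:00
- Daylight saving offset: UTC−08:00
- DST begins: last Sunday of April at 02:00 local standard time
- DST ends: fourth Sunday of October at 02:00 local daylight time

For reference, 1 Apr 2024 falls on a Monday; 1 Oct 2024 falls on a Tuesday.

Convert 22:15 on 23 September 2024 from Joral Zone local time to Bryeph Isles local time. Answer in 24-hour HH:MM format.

09:15

Daylight saving runs 5 April – 29 September; 23 September 2024 is inside that window, so Joral Zone is at UTC+05:00.
22:15 Joral Zone − 5h = 17:15 UTC.
1 April 2024 is a Monday, so Sundays fall on 7, 14, 21, 28; the last is April 28.
1 October 2024 is a Tuesday, so the first Sunday is October 6 and the fourth is October 27.
At the standard offset (UTC−09:00), 17:15 UTC − 9h = 08:15 Bryeph Isles standard time.
The standard-time date in Bryeph Isles, 23 September 2024, falls between 28 April and 27 October, so daylight saving is in effect and Bryeph Isles is at UTC−08:00.
17:15 UTC − 8h = 09:15 Bryeph Isles.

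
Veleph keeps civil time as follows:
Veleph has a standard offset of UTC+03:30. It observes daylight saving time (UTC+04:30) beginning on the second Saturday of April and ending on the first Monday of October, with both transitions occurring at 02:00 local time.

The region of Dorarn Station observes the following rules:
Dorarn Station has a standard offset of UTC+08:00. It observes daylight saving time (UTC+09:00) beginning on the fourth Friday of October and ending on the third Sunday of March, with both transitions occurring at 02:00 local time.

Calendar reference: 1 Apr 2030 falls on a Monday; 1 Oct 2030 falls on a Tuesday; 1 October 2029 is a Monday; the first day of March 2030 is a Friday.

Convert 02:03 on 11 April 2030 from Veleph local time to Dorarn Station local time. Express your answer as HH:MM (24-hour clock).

06:33

1 April 2030 is a Monday, so the first Saturday is April 6 and the second is April 13.
1 October 2030 is a Tuesday, so the first Monday is October 7.
11 April 2030 does not fall between 13 April and 7 October, so daylight saving is not in effect and Veleph is at UTC+03:30.
02:03 Veleph − 3h30m = 22:33 UTC (rolling into the previous day, 10 April 2030).
1 October 2029 is a Monday, so the first Friday is October 5 and the fourth is October 26.
1 March 2030 is a Friday, so the first Sunday is March 3 and the third is March 17.
At the standard offset (UTC+08:00), 22:33 UTC + 8h = 06:33 Dorarn Station standard time (rolling into the next day, 11 April 2030).
Daylight saving runs 26 October 2029 – 17 March 2030; the standard-time date in Dorarn Station, 11 April 2030, is outside that window, so Dorarn Station is on standard time at UTC+08:00.
22:33 UTC + 8h = 06:33 Dorarn Station (rolling into the next day, 11 April 2030).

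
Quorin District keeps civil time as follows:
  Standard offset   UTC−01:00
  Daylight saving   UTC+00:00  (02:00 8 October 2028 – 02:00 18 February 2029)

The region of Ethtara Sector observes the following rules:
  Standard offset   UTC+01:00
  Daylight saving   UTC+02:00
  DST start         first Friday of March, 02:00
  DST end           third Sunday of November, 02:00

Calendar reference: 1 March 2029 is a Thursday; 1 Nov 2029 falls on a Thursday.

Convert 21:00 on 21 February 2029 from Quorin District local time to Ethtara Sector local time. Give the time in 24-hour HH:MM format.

21 February 2029 does not fall between 8 October 2028 and 18 February 2029, so daylight saving is not in effect and Quorin District is at UTC−01:00.
21:00 Quorin District + 1h = 22:00 UTC.
1 March 2029 is a Thursday, so the first Friday is March 2.
1 November 2029 is a Thursday, so the first Sunday is November 4 and the third is November 18.
At the standard offset (UTC+01:00), 22:00 UTC + 1h = 23:00 Ethtara Sector standard time.
The standard-time date in Ethtara Sector, 21 February 2029, is outside the daylight-saving period (2 March – 18 November), so Ethtara Sector is on standard time, UTC+01:00.
22:00 UTC + 1h = 23:00 Ethtara Sector.

23:00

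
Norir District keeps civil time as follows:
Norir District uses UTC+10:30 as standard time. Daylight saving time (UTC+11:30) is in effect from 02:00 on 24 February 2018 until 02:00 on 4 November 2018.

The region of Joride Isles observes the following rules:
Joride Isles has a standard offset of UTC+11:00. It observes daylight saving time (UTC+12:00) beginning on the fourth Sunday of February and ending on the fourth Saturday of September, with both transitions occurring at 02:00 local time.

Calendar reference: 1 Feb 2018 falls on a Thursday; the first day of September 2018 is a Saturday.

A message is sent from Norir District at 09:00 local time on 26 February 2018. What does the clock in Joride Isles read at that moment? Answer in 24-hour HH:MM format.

09:30

26 February 2018 falls between 24 February and 4 November, so daylight saving is in effect and Norir District is at UTC+11:30.
09:00 Norir District − 11h30m = 21:30 UTC (rolling into the previous day, 25 February 2018).
1 February 2018 is a Thursday, so the first Sunday is February 4 and the fourth is February 25.
1 September 2018 is a Saturday, so the first Saturday is September 1 and the fourth is September 22.
At the standard offset (UTC+11:00), 21:30 UTC + 11h = 08:30 Joride Isles standard time (rolling into the next day, 26 February 2018).
Daylight saving runs 25 February – 22 September; the standard-time date in Joride Isles, 26 February 2018, is inside that window, so Joride Isles is at UTC+12:00.
21:30 UTC + 12h = 09:30 Joride Isles (rolling into the next day, 26 February 2018).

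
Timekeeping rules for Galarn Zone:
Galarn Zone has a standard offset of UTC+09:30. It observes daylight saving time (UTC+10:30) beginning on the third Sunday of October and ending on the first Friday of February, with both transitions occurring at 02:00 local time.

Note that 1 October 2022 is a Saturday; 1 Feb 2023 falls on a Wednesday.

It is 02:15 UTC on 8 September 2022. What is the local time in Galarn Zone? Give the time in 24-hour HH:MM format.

11:45

1 October 2022 is a Saturday, so the first Sunday is October 2 and the third is October 16.
1 February 2023 is a Wednesday, so the first Friday is February 3.
At the standard offset (UTC+09:30), 02:15 UTC + 9h30m = 11:45 Galarn Zone standard time.
The standard-time date in Galarn Zone, 8 September 2022, is outside the daylight-saving period (16 October 2022 – 3 February 2023), so Galarn Zone is on standard time, UTC+09:30.
02:15 UTC + 9h30m = 11:45 local.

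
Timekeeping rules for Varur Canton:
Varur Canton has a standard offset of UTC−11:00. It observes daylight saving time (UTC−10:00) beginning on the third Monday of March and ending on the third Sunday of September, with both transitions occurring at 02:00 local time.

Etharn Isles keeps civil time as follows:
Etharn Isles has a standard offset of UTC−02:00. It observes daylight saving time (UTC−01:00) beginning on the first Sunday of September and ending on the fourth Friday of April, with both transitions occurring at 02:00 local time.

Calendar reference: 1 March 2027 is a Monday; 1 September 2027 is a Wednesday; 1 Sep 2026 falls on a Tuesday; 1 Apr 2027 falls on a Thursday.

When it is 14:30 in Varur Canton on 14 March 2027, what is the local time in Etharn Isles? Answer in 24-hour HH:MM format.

00:30

1 March 2027 is a Monday, so the first Monday is March 1 and the third is March 15.
1 September 2027 is a Wednesday, so the first Sunday is September 5 and the third is September 19.
14 March 2027 does not fall between 15 March and 19 September, so daylight saving is not in effect and Varur Canton is at UTC−11:00.
14:30 Varur Canton + 11h = 01:30 UTC (rolling into the next day, 15 March 2027).
1 September 2026 is a Tuesday, so the first Sunday is September 6.
1 April 2027 is a Thursday, so the first Friday is April 2 and the fourth is April 23.
At the standard offset (UTC−02:00), 01:30 UTC − 2h = 23:30 Etharn Isles standard time (rolling into the previous day, 14 March 2027).
The standard-time date in Etharn Isles, 14 March 2027, falls between 6 September 2026 and 23 April 2027, so daylight saving is in effect and Etharn Isles is at UTC−01:00.
01:30 UTC − 1h = 00:30 Etharn Isles.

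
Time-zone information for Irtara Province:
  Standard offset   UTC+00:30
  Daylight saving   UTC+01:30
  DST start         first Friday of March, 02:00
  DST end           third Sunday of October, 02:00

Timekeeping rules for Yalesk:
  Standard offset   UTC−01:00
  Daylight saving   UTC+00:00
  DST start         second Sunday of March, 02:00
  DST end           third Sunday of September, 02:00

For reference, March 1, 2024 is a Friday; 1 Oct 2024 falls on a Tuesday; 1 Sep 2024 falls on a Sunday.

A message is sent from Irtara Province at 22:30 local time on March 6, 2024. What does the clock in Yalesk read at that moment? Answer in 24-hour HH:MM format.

20:00

1 March 2024 is a Friday, so the first Friday is March 1.
1 October 2024 is a Tuesday, so the first Sunday is October 6 and the third is October 20.
Daylight saving runs 1 March – 20 October; March 6, 2024 is inside that window, so Irtara Province is at UTC+01:30.
22:30 Irtara Province − 1h30m = 21:00 UTC.
1 March 2024 is a Friday, so the first Sunday is March 3 and the second is March 10.
1 September 2024 is a Sunday, so the first Sunday is September 1 and the third is September 15.
At the standard offset (UTC−01:00), 21:00 UTC − 1h = 20:00 Yalesk standard time.
The standard-time date in Yalesk, March 6, 2024, does not fall between 10 March and 15 September, so daylight saving is not in effect and Yalesk is at UTC−01:00.
21:00 UTC − 1h = 20:00 Yalesk.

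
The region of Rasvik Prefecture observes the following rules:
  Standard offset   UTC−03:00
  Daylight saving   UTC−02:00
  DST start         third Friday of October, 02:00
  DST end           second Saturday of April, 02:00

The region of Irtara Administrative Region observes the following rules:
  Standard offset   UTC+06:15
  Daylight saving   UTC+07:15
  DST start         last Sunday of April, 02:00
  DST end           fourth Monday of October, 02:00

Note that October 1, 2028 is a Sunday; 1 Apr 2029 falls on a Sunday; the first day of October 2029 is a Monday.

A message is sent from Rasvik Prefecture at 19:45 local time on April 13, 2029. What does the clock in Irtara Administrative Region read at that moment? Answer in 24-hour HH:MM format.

04:00

1 October 2028 is a Sunday, so the first Friday is October 6 and the third is October 20.
1 April 2029 is a Sunday, so the first Saturday is April 7 and the second is April 14.
Daylight saving runs 20 October 2028 – 14 April 2029; April 13, 2029 is inside that window, so Rasvik Prefecture is at UTC−02:00.
19:45 Rasvik Prefecture + 2h = 21:45 UTC.
1 April 2029 is a Sunday, so Sundays fall on 1, 8, 15, 22, 29; the last is April 29.
1 October 2029 is a Monday, so the first Monday is October 1 and the fourth is October 22.
At the standard offset (UTC+06:15), 21:45 UTC + 6h15m = 04:00 Irtara Administrative Region standard time (rolling into the next day, 14 April 2029).
The standard-time date in Irtara Administrative Region, April 14, 2029, does not fall between 29 April and 22 October, so daylight saving is not in effect and Irtara Administrative Region is at UTC+06:15.
21:45 UTC + 6h15m = 04:00 Irtara Administrative Region (rolling into the next day, 14 April 2029).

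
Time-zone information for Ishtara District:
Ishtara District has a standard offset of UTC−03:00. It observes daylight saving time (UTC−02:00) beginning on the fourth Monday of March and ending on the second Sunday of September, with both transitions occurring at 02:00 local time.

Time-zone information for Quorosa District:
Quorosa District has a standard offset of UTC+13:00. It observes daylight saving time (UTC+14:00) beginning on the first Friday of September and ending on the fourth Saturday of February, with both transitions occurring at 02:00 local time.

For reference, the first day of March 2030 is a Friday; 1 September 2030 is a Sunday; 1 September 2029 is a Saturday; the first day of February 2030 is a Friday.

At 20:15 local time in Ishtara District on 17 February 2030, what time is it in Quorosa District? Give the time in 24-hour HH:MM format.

13:15

1 March 2030 is a Friday, so the first Monday is March 4 and the fourth is March 25.
1 September 2030 is a Sunday, so the first Sunday is September 1 and the second is September 8.
17 February 2030 is outside the daylight-saving period (25 March – 8 September), so Ishtara District is on standard time, UTC−03:00.
20:15 Ishtara District + 3h = 23:15 UTC.
1 September 2029 is a Saturday, so the first Friday is September 7.
1 February 2030 is a Friday, so the first Saturday is February 2 and the fourth is February 23.
At the standard offset (UTC+13:00), 23:15 UTC + 13h = 12:15 Quorosa District standard time (rolling into the next day, 18 February 2030).
The standard-time date in Quorosa District, 18 February 2030, falls between 7 September 2029 and 23 February 2030, so daylight saving is in effect and Quorosa District is at UTC+14:00.
23:15 UTC + 14h = 13:15 Quorosa District (rolling into the next day, 18 February 2030).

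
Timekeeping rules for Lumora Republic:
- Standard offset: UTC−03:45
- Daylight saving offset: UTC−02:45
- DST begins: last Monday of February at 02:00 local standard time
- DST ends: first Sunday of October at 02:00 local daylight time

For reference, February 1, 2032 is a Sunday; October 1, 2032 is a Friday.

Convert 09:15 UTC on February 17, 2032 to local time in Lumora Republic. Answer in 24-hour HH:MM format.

05:30

1 February 2032 is a Sunday, so Mondays fall on 2, 9, 16, 23; the last is February 23.
1 October 2032 is a Friday, so the first Sunday is October 3.
At the standard offset (UTC−03:45), 09:15 UTC − 3h45m = 05:30 Lumora Republic standard time.
Daylight saving runs 23 February – 3 October; the standard-time date in Lumora Republic, February 17, 2032, is outside that window, so Lumora Republic is on standard time at UTC−03:45.
09:15 UTC − 3h45m = 05:30 local.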